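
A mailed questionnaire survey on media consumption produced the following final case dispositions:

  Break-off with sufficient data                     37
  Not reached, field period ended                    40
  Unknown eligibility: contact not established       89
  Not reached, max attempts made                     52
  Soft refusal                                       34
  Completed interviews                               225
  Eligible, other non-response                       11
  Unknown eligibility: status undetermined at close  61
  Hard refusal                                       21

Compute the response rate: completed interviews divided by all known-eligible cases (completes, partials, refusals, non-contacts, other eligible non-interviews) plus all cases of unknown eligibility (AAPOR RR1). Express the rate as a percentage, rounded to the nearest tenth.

Declined to participate = 21 + 34 = 55
No answer / not reached = 40 + 52 = 92
Unknown if eligible = 89 + 61 = 150
Num → 225
Denom → 225 + 37 + 55 + 92 + 11 + 150 = 570
RR1 = 225 / 570 = 0.3947

39.5%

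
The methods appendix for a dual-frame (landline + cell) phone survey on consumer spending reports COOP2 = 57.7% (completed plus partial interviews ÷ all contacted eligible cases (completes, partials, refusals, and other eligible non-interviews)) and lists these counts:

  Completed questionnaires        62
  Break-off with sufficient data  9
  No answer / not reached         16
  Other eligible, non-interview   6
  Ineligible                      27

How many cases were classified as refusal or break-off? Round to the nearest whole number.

46

Num = 62 + 9 = 71
COOP2 = 71 / D = 0.577
D = 71 / 0.577 = 123.1
Other denominator terms total 77
refusal or break-off = 123.1 − 77 ≈ 46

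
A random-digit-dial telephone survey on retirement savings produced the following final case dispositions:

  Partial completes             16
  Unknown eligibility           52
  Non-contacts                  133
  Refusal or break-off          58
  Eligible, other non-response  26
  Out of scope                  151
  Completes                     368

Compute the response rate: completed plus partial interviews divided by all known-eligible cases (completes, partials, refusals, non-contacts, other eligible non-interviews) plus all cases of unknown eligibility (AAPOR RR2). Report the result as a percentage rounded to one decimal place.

58.8%

Top = 368 + 16 = 384
Base = 368 + 16 + 58 + 133 + 26 + 52 = 653
RR2 = 384 / 653 = 0.5881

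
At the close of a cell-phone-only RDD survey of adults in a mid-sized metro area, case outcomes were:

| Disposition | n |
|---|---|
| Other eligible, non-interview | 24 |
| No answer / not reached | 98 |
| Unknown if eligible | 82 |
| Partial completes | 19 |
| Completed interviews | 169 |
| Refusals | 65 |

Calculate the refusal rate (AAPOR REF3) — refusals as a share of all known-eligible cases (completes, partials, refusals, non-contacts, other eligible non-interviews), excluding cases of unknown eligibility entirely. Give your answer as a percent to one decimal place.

Numerator: 65
Denom: 169 + 19 + 65 + 98 + 24 = 375
REF3 = 65 / 375 = 0.1733

17.3%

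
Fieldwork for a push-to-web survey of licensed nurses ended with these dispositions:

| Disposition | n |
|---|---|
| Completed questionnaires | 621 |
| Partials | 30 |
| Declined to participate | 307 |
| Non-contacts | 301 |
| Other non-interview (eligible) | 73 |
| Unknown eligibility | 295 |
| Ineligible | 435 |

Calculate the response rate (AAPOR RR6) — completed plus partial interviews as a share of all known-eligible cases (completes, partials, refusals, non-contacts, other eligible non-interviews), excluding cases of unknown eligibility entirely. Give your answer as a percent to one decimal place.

Num = 621 + 30 = 651
Denominator = 621 + 30 + 307 + 301 + 73 = 1332
RR6 = 651 / 1332 = 0.4887

48.9%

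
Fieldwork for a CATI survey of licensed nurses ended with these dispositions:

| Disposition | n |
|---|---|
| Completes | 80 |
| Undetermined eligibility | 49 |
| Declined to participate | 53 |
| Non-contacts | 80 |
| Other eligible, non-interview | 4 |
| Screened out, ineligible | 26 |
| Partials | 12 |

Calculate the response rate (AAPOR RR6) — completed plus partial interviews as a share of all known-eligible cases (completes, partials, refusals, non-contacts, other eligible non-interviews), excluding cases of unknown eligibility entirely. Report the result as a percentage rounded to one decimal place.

Num = 80 + 12 = 92
Denom = 80 + 12 + 53 + 80 + 4 = 229
RR6 = 92 / 229 = 0.4017

40.2%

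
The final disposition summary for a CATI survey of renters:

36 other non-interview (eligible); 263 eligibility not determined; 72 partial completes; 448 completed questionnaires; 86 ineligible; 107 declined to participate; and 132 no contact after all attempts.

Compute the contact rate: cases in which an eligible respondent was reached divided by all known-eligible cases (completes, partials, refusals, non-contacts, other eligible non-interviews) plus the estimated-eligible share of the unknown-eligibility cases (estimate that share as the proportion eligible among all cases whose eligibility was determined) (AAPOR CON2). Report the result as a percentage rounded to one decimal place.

64.2%

Top → 448 + 72 + 107 + 36 = 663
Determined eligible → 448 + 72 + 107 + 132 + 36 = 795
e = 795 / (795 + 86) = 795 / 881 = 0.9024
Eligible share of unknowns → 0.9024 × 263 = 237.33
Base → 795 + 237.33 = 1032.33
CON2 = 663 / 1032.33 = 0.6422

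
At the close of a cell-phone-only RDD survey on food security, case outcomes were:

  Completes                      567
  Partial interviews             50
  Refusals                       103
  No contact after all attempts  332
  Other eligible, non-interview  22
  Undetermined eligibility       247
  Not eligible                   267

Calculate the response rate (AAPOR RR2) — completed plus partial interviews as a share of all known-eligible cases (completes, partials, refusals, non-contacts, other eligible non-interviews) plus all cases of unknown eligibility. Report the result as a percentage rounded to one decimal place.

46.7%

Num: 567 + 50 = 617
Denom: 567 + 50 + 103 + 332 + 22 + 247 = 1321
RR2 = 617 / 1321 = 0.4671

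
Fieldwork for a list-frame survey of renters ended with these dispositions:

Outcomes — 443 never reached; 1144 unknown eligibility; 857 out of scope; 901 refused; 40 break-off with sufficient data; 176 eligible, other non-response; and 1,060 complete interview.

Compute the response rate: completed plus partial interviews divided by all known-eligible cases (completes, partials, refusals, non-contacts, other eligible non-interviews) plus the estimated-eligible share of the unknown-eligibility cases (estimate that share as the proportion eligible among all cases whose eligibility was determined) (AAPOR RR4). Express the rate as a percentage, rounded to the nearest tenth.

Num → 1060 + 40 = 1100
Eligible (known) → 1060 + 40 + 901 + 443 + 176 = 2620
e = 2620 / (2620 + 857) = 2620 / 3477 = 0.7535
Estimated eligible among unknowns → 0.7535 × 1144 = 862.00
Denom → 2620 + 862.00 = 3482.00
RR4 = 1100 / 3482.00 = 0.3159

31.6%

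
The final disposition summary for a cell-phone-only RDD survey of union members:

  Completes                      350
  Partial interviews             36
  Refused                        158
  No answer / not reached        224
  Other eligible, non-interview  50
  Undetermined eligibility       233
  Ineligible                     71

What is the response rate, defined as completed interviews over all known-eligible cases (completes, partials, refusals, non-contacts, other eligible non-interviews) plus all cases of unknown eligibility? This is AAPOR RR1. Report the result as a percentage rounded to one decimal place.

33.3%

Num = 350
Base = 350 + 36 + 158 + 224 + 50 + 233 = 1051
RR1 = 350 / 1051 = 0.3330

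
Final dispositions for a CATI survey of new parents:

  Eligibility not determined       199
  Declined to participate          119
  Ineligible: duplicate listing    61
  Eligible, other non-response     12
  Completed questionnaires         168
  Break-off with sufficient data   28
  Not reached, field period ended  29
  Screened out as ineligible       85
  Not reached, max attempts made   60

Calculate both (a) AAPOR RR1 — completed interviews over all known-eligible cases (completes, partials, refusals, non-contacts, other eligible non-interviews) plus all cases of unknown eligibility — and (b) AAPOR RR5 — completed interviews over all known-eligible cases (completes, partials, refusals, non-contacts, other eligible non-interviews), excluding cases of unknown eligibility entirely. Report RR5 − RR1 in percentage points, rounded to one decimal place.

13.1

No contact after all attempts = 29 + 60 = 89
Screened out, ineligible = 85 + 61 = 146
Top = 168
Base = 168 + 28 + 119 + 89 + 12 + 199 = 615
RR1 = 168 / 615 = 0.2732
Base = 168 + 28 + 119 + 89 + 12 = 416
RR5 = 168 / 416 = 0.4038
Difference = 40.38 − 27.32 = 13.06 percentage points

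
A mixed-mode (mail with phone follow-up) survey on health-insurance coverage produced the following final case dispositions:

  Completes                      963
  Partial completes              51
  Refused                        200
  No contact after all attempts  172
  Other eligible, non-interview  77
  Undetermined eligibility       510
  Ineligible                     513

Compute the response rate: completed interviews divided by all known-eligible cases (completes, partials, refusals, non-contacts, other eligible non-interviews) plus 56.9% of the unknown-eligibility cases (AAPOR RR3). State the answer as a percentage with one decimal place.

54.9%

Top: 963
Determined eligible: 963 + 51 + 200 + 172 + 77 = 1463
e × U: 0.5690 × 510 = 290.19
Denominator: 1463 + 290.19 = 1753.19
RR3 = 963 / 1753.19 = 0.5493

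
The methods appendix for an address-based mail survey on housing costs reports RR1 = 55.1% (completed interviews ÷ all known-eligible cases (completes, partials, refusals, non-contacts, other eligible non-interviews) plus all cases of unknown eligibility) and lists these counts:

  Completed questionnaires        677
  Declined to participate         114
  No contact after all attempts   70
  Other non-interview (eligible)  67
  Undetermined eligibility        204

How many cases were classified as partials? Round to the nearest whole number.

97

RR1 = 677 / D = 0.551
D = 677 / 0.551 = 1228.7
Rest of base = 1132
partials = 1228.7 − 1132 ≈ 97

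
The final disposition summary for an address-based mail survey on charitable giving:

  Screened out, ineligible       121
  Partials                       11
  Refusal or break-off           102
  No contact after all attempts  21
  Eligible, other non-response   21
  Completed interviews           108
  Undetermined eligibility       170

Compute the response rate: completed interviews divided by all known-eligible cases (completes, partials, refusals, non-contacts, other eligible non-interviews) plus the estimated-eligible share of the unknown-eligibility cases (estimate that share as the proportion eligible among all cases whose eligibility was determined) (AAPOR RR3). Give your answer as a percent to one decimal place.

Numerator → 108
Known eligible → 108 + 11 + 102 + 21 + 21 = 263
e = 263 / (263 + 121) = 263 / 384 = 0.6849
Eligible share of unknowns → 0.6849 × 170 = 116.43
Denominator → 263 + 116.43 = 379.43
RR3 = 108 / 379.43 = 0.2846

28.5%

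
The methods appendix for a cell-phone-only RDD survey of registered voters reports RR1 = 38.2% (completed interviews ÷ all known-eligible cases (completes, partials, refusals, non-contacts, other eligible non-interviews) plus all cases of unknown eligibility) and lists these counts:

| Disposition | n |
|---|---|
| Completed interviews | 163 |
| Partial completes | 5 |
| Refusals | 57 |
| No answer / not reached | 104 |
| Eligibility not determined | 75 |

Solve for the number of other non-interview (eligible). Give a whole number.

23

RR1 = 163 / D = 0.382
D = 163 / 0.382 = 426.7
Other denominator terms total 404
other non-interview (eligible) = 426.7 − 404 ≈ 23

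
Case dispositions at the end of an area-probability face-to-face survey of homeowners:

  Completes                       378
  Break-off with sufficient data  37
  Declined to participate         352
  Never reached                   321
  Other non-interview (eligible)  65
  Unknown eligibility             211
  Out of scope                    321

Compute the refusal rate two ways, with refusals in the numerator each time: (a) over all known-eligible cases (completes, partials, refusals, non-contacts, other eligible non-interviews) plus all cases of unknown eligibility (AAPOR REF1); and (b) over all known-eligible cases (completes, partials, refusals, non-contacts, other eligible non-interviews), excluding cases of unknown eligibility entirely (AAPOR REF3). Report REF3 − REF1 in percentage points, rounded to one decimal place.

Numerator: 352
Denom: 378 + 37 + 352 + 321 + 65 + 211 = 1364
REF1 = 352 / 1364 = 0.2581
Denom: 378 + 37 + 352 + 321 + 65 = 1153
REF3 = 352 / 1153 = 0.3053
Difference = 30.53 − 25.81 = 4.72 percentage points

4.7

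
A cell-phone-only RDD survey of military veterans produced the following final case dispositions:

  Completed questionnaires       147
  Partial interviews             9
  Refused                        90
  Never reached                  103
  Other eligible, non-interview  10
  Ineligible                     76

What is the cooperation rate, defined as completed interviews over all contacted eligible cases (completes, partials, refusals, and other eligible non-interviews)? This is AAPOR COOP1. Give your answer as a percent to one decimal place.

Numerator → 147
Denom → 147 + 9 + 90 + 10 = 256
COOP1 = 147 / 256 = 0.5742

57.4%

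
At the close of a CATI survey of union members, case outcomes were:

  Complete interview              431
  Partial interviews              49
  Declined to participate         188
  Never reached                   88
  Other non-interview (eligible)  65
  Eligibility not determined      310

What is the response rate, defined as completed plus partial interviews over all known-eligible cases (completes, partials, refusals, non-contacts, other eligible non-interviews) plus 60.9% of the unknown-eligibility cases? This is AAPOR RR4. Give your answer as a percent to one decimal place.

47.5%

Numerator = 431 + 49 = 480
Determined eligible = 431 + 49 + 188 + 88 + 65 = 821
Eligible share of unknowns = 0.6090 × 310 = 188.79
Denominator = 821 + 188.79 = 1009.79
RR4 = 480 / 1009.79 = 0.4753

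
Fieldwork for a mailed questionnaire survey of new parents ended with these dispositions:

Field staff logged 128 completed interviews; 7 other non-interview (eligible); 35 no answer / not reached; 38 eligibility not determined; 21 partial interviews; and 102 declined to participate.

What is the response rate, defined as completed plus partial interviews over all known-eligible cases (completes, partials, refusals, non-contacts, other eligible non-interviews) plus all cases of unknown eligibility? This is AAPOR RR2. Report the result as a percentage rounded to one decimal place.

Num: 128 + 21 = 149
Denominator: 128 + 21 + 102 + 35 + 7 + 38 = 331
RR2 = 149 / 331 = 0.4502

45.0%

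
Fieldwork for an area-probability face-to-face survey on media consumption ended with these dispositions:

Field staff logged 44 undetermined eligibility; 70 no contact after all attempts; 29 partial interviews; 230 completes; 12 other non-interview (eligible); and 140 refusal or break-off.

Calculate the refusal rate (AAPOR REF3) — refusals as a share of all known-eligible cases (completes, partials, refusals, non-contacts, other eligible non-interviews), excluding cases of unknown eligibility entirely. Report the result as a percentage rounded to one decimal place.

Num = 140
Base = 230 + 29 + 140 + 70 + 12 = 481
REF3 = 140 / 481 = 0.2911

29.1%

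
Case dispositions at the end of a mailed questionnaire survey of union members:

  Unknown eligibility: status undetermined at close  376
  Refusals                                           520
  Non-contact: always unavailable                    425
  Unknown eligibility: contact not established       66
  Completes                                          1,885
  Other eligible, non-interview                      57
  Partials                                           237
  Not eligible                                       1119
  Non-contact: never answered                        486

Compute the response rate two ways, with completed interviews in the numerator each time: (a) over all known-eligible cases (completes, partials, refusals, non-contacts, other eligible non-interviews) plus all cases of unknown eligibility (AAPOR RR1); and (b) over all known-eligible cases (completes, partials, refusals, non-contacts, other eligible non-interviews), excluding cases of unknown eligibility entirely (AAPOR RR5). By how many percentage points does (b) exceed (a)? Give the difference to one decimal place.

Never reached = 486 + 425 = 911
Unknown if eligible = 66 + 376 = 442
Num → 1885
Base → 1885 + 237 + 520 + 911 + 57 + 442 = 4052
RR1 = 1885 / 4052 = 0.4652
Base → 1885 + 237 + 520 + 911 + 57 = 3610
RR5 = 1885 / 3610 = 0.5222
Difference = 52.22 − 46.52 = 5.70 percentage points

5.7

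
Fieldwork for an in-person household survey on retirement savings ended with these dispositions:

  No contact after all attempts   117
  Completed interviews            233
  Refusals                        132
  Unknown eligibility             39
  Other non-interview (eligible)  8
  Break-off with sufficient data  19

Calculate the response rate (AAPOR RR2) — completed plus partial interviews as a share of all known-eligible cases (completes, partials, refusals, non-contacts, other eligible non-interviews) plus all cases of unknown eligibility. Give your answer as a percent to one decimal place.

Numerator → 233 + 19 = 252
Denominator → 233 + 19 + 132 + 117 + 8 + 39 = 548
RR2 = 252 / 548 = 0.4599

46.0%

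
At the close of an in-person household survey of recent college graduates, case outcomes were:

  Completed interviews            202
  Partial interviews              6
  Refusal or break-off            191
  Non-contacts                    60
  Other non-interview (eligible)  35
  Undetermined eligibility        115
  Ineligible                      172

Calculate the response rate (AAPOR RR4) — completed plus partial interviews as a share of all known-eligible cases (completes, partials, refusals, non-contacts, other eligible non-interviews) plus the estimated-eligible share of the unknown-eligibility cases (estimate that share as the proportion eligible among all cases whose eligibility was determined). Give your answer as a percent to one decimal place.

35.9%

Numerator → 202 + 6 = 208
Known eligible → 202 + 6 + 191 + 60 + 35 = 494
e = 494 / (494 + 172) = 494 / 666 = 0.7417
Estimated eligible among unknowns → 0.7417 × 115 = 85.30
Base → 494 + 85.30 = 579.30
RR4 = 208 / 579.30 = 0.3591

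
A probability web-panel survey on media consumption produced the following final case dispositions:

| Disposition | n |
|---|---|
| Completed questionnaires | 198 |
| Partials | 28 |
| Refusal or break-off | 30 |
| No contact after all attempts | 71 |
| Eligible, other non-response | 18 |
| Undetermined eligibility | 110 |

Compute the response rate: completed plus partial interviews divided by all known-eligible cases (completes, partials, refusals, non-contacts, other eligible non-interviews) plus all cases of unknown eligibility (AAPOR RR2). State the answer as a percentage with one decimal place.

Numerator → 198 + 28 = 226
Denominator → 198 + 28 + 30 + 71 + 18 + 110 = 455
RR2 = 226 / 455 = 0.4967

49.7%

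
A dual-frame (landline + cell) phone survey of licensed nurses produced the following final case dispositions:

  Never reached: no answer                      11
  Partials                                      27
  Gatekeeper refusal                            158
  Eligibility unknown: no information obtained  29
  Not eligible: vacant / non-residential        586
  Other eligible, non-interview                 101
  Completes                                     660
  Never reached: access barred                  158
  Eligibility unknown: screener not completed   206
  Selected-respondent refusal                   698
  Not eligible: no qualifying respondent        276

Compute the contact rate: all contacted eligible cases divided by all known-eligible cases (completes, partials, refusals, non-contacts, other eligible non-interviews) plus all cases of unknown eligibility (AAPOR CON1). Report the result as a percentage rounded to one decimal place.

Refusals = 158 + 698 = 856
Non-contacts = 11 + 158 = 169
Eligibility not determined = 206 + 29 = 235
Screened out, ineligible = 276 + 586 = 862
Num: 660 + 27 + 856 + 101 = 1644
Denom: 660 + 27 + 856 + 169 + 101 + 235 = 2048
CON1 = 1644 / 2048 = 0.8027

80.3%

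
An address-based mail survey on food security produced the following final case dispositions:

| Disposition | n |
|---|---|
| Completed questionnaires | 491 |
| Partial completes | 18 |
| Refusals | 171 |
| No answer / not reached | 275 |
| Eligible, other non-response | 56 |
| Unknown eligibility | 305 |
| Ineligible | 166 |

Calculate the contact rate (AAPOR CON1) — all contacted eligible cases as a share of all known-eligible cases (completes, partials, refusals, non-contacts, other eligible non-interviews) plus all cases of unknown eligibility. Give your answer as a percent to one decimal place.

55.9%

Top: 491 + 18 + 171 + 56 = 736
Denom: 491 + 18 + 171 + 275 + 56 + 305 = 1316
CON1 = 736 / 1316 = 0.5593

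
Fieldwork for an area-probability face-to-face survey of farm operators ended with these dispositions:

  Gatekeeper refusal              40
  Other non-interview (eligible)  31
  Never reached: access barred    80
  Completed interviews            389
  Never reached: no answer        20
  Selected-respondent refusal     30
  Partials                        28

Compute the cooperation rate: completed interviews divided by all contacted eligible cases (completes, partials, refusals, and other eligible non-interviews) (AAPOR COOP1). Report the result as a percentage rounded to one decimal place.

Declined to participate = 40 + 30 = 70
No answer / not reached = 20 + 80 = 100
Num: 389
Base: 389 + 28 + 70 + 31 = 518
COOP1 = 389 / 518 = 0.7510

75.1%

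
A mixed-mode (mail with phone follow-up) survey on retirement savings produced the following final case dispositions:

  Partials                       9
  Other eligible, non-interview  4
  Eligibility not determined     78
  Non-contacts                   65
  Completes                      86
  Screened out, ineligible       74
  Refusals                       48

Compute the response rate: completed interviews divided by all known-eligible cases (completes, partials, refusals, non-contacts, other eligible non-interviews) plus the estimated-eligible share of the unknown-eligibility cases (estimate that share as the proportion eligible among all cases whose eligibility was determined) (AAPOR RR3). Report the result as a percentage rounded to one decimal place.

Num: 86
Determined eligible: 86 + 9 + 48 + 65 + 4 = 212
e = 212 / (212 + 74) = 212 / 286 = 0.7413
Eligible share of unknowns: 0.7413 × 78 = 57.82
Base: 212 + 57.82 = 269.82
RR3 = 86 / 269.82 = 0.3187

31.9%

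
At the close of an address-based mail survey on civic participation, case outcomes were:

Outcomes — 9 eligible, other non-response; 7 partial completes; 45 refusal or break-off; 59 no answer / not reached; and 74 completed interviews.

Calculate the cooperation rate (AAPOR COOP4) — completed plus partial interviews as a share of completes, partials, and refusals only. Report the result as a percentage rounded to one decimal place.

Numerator = 74 + 7 = 81
Base = 74 + 7 + 45 = 126
COOP4 = 81 / 126 = 0.6429

64.3%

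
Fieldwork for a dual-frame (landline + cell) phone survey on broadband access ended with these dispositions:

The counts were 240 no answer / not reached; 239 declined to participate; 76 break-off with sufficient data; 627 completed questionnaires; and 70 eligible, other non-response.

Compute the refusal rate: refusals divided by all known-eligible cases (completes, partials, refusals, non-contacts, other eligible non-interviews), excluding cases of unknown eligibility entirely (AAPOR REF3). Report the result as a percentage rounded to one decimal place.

19.1%

Num → 239
Base → 627 + 76 + 239 + 240 + 70 = 1252
REF3 = 239 / 1252 = 0.1909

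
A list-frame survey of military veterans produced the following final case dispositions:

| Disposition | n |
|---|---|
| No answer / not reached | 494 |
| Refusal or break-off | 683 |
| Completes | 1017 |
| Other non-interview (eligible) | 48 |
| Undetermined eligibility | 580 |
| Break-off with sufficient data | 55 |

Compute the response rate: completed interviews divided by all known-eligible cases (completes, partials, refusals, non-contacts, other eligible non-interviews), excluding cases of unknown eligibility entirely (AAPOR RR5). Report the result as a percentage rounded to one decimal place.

Numerator: 1017
Base: 1017 + 55 + 683 + 494 + 48 = 2297
RR5 = 1017 / 2297 = 0.4428

44.3%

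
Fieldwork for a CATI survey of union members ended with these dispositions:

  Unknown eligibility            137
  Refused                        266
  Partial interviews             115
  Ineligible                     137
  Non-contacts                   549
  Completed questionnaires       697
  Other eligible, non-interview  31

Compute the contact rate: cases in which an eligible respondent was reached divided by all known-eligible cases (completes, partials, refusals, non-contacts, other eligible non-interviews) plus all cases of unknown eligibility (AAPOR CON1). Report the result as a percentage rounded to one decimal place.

61.8%

Numerator: 697 + 115 + 266 + 31 = 1109
Base: 697 + 115 + 266 + 549 + 31 + 137 = 1795
CON1 = 1109 / 1795 = 0.6178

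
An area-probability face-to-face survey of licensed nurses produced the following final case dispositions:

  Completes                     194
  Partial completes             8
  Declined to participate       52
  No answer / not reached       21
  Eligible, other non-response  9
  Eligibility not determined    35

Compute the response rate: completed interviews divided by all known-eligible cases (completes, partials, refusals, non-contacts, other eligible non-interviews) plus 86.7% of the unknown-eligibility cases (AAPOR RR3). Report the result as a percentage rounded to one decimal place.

61.7%

Top → 194
Determined eligible → 194 + 8 + 52 + 21 + 9 = 284
Estimated eligible among unknowns → 0.8670 × 35 = 30.34
Denom → 284 + 30.34 = 314.34
RR3 = 194 / 314.34 = 0.6172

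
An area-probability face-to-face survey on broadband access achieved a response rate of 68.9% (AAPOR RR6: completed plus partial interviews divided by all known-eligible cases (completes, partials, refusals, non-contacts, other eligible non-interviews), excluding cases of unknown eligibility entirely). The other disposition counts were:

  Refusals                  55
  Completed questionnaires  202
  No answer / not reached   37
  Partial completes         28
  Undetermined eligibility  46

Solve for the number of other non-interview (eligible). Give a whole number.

12

Numerator → 202 + 28 = 230
RR6 = 230 / D = 0.689
D = 230 / 0.689 = 333.8
Rest of base = 322
other non-interview (eligible) = 333.8 − 322 ≈ 12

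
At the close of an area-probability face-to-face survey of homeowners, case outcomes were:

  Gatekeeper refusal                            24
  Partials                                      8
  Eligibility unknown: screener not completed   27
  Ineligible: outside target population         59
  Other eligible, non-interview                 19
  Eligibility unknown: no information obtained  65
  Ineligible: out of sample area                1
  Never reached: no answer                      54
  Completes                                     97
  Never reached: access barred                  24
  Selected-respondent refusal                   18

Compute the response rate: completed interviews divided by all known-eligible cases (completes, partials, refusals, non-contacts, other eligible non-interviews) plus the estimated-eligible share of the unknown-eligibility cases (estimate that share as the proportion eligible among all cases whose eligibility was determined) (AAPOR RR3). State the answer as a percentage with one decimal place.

Refusals = 24 + 18 = 42
No answer / not reached = 54 + 24 = 78
Unknown eligibility = 27 + 65 = 92
Ineligible = 59 + 1 = 60
Num = 97
Determined eligible = 97 + 8 + 42 + 78 + 19 = 244
e = 244 / (244 + 60) = 244 / 304 = 0.8026
Estimated eligible among unknowns = 0.8026 × 92 = 73.84
Denom = 244 + 73.84 = 317.84
RR3 = 97 / 317.84 = 0.3052

30.5%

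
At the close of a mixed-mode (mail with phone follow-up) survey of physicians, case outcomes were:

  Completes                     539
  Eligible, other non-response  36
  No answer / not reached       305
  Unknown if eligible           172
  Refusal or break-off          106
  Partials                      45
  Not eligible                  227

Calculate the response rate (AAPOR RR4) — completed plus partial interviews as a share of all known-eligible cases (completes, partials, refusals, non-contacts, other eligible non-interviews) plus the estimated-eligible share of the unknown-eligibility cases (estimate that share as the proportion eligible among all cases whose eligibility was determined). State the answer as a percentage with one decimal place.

49.8%

Top: 539 + 45 = 584
Known eligible: 539 + 45 + 106 + 305 + 36 = 1031
e = 1031 / (1031 + 227) = 1031 / 1258 = 0.8196
e × U: 0.8196 × 172 = 140.97
Denom: 1031 + 140.97 = 1171.97
RR4 = 584 / 1171.97 = 0.4983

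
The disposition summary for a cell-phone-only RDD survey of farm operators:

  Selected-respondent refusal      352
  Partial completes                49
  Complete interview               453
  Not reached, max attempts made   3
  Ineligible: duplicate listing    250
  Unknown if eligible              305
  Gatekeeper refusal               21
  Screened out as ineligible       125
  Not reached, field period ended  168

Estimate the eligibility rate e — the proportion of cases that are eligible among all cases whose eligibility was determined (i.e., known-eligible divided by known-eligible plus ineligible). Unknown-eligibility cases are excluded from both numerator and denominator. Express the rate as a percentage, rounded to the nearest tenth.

73.6%

Declined to participate = 21 + 352 = 373
No contact after all attempts = 168 + 3 = 171
Out of scope = 125 + 250 = 375
Determined eligible: 453 + 49 + 373 + 171 = 1046
e = 1046 / (1046 + 375) = 1046 / 1421 = 0.7361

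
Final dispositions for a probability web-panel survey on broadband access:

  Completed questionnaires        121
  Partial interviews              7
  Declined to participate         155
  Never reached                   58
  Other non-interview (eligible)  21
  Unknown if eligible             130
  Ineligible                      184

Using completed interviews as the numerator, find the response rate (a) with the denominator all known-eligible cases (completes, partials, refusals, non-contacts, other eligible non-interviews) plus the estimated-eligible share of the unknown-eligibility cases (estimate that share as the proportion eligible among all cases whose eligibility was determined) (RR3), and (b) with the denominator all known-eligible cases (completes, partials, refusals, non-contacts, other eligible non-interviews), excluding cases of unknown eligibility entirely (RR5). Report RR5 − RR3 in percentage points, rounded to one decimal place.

Top = 121
Eligible (known) = 121 + 7 + 155 + 58 + 21 = 362
e = 362 / (362 + 184) = 362 / 546 = 0.6630
Estimated eligible among unknowns = 0.6630 × 130 = 86.19
Base = 362 + 86.19 = 448.19
RR3 = 121 / 448.19 = 0.2700
Base = 121 + 7 + 155 + 58 + 21 = 362
RR5 = 121 / 362 = 0.3343
Difference = 33.43 − 27.00 = 6.43 percentage points

6.4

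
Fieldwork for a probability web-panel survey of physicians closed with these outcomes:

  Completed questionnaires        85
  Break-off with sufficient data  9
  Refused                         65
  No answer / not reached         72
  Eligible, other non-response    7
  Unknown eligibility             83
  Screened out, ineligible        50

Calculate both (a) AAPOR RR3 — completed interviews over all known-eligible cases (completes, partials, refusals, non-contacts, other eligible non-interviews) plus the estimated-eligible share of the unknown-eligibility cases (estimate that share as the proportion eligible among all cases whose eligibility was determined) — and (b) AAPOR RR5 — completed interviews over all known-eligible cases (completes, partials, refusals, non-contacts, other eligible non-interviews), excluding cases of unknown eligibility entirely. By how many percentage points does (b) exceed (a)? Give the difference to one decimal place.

8.0

Top: 85
Determined eligible: 85 + 9 + 65 + 72 + 7 = 238
e = 238 / (238 + 50) = 238 / 288 = 0.8264
Eligible share of unknowns: 0.8264 × 83 = 68.59
Denominator: 238 + 68.59 = 306.59
RR3 = 85 / 306.59 = 0.2772
Denominator: 85 + 9 + 65 + 72 + 7 = 238
RR5 = 85 / 238 = 0.3571
Difference = 35.71 − 27.72 = 7.99 percentage points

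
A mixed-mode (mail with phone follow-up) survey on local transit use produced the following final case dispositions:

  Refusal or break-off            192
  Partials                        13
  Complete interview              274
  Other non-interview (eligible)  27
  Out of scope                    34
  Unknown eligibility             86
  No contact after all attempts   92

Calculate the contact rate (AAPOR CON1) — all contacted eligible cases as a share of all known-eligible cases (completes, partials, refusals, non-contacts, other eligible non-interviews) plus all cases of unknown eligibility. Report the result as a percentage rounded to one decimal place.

74.0%

Num = 274 + 13 + 192 + 27 = 506
Denominator = 274 + 13 + 192 + 92 + 27 + 86 = 684
CON1 = 506 / 684 = 0.7398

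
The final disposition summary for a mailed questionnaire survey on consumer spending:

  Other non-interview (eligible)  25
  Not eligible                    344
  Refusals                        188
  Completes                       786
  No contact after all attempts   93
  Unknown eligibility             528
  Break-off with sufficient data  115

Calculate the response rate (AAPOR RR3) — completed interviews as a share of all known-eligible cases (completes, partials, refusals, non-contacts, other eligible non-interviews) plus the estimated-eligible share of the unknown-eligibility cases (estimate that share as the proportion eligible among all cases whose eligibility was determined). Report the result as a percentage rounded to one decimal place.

Numerator: 786
Determined eligible: 786 + 115 + 188 + 93 + 25 = 1207
e = 1207 / (1207 + 344) = 1207 / 1551 = 0.7782
Eligible share of unknowns: 0.7782 × 528 = 410.89
Denom: 1207 + 410.89 = 1617.89
RR3 = 786 / 1617.89 = 0.4858

48.6%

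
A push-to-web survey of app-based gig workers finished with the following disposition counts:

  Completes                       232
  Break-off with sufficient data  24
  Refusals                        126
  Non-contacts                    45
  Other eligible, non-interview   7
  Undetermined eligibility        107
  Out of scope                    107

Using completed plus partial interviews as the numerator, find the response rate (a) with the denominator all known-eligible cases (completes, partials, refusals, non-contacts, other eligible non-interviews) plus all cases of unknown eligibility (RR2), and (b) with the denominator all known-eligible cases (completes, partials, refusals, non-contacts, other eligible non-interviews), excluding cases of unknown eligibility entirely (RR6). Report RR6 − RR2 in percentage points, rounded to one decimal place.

11.7

Numerator → 232 + 24 = 256
Base → 232 + 24 + 126 + 45 + 7 + 107 = 541
RR2 = 256 / 541 = 0.4732
Base → 232 + 24 + 126 + 45 + 7 = 434
RR6 = 256 / 434 = 0.5899
Difference = 58.99 − 47.32 = 11.67 percentage points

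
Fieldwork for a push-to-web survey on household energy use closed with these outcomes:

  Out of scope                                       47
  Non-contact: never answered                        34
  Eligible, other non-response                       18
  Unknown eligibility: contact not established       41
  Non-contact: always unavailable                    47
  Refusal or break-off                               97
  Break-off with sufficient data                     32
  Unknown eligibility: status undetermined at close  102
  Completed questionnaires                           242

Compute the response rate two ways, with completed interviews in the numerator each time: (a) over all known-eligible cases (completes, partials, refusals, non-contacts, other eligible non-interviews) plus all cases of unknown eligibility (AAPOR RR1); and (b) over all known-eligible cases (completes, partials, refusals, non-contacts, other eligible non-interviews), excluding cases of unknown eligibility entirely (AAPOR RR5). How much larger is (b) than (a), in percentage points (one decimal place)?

12.0

Never reached = 34 + 47 = 81
Unknown if eligible = 41 + 102 = 143
Numerator: 242
Denom: 242 + 32 + 97 + 81 + 18 + 143 = 613
RR1 = 242 / 613 = 0.3948
Denom: 242 + 32 + 97 + 81 + 18 = 470
RR5 = 242 / 470 = 0.5149
Difference = 51.49 − 39.48 = 12.01 percentage points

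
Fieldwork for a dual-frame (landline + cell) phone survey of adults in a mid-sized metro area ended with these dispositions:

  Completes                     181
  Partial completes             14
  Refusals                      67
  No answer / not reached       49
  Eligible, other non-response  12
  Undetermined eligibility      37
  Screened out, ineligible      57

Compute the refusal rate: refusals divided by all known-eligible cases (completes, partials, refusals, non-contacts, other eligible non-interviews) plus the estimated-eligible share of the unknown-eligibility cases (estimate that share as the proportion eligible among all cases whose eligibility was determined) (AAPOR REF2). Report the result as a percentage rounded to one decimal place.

Top = 67
Determined eligible = 181 + 14 + 67 + 49 + 12 = 323
e = 323 / (323 + 57) = 323 / 380 = 0.8500
Estimated eligible among unknowns = 0.8500 × 37 = 31.45
Denom = 323 + 31.45 = 354.45
REF2 = 67 / 354.45 = 0.1890

18.9%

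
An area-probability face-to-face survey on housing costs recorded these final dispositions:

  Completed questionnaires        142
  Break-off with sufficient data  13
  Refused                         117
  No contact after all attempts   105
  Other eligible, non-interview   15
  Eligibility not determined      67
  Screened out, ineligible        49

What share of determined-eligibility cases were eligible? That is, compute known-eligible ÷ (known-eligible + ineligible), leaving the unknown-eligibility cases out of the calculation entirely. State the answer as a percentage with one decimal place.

Eligible (known) → 142 + 13 + 117 + 105 + 15 = 392
e = 392 / (392 + 49) = 392 / 441 = 0.8889

88.9%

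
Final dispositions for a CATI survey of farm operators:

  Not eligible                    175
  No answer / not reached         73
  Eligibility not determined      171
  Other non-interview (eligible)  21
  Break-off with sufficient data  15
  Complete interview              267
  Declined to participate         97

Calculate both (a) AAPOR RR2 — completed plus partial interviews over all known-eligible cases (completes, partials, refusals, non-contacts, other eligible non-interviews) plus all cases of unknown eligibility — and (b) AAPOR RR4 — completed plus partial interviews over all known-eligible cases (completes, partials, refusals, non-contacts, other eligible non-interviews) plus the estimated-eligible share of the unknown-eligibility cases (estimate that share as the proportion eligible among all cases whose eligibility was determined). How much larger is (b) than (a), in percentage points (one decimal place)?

3.4

Num → 267 + 15 = 282
Base → 267 + 15 + 97 + 73 + 21 + 171 = 644
RR2 = 282 / 644 = 0.4379
Determined eligible → 267 + 15 + 97 + 73 + 21 = 473
e = 473 / (473 + 175) = 473 / 648 = 0.7299
e × U → 0.7299 × 171 = 124.81
Base → 473 + 124.81 = 597.81
RR4 = 282 / 597.81 = 0.4717
Difference = 47.17 − 43.79 = 3.38 percentage points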